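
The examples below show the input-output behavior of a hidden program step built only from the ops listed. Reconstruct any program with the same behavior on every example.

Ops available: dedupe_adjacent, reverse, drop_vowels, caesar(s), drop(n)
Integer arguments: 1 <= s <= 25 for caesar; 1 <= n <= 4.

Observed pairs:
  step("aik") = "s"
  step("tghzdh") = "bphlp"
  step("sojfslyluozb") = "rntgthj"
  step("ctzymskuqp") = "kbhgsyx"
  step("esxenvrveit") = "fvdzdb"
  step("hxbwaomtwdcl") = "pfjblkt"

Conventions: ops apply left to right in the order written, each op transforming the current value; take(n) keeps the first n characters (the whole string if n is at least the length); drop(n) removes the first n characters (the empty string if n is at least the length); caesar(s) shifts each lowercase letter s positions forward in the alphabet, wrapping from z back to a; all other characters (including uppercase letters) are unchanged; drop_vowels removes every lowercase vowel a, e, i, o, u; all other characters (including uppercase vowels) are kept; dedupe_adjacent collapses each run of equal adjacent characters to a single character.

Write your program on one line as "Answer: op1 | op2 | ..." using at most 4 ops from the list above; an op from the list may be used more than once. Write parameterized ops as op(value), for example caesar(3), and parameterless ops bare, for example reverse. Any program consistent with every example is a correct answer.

drop_vowels | caesar(8) | drop_vowels

Check, running the answer program on each example:
  "aik" -> "k" -> "s" -> "s"
  "tghzdh" -> "tghzdh" -> "bophlp" -> "bphlp"
  "sojfslyluozb" -> "sjfslylzb" -> "arnatgthj" -> "rntgthj"
  "ctzymskuqp" -> "ctzymskqp" -> "kbhguasyx" -> "kbhgsyx"
  "esxenvrveit" -> "sxnvrvt" -> "afvdzdb" -> "fvdzdb"
  "hxbwaomtwdcl" -> "hxbwmtwdcl" -> "pfjeubelkt" -> "pfjblkt"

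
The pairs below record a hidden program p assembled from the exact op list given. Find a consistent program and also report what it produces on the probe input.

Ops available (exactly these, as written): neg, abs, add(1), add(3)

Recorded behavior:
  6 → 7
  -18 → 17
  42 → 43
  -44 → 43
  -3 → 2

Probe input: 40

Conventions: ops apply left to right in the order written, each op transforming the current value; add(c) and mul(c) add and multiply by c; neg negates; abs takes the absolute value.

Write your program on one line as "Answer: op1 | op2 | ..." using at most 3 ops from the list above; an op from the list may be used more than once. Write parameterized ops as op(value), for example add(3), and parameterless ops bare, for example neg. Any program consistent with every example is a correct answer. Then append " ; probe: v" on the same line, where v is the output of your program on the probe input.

add(1) | abs ; probe: 41

Check, running the answer program on each example:
  6 -> 7 -> 7
  -18 -> -17 -> 17
  42 -> 43 -> 43
  -44 -> -43 -> 43
  -3 -> -2 -> 2
  probe: 40 -> 41 -> 41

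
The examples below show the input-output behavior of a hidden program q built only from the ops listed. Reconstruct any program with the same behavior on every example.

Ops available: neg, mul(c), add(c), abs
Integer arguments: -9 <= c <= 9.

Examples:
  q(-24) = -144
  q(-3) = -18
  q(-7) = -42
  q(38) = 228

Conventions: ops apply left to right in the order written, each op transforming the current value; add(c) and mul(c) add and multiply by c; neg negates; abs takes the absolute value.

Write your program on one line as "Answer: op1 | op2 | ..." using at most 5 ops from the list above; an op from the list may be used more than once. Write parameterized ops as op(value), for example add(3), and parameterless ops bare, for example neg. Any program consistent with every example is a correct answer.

add(-1) | mul(-6) | add(-6) | neg

Check, running the answer program on each example:
  -24 -> -25 -> 150 -> 144 -> -144
  -3 -> -4 -> 24 -> 18 -> -18
  -7 -> -8 -> 48 -> 42 -> -42
  38 -> 37 -> -222 -> -228 -> 228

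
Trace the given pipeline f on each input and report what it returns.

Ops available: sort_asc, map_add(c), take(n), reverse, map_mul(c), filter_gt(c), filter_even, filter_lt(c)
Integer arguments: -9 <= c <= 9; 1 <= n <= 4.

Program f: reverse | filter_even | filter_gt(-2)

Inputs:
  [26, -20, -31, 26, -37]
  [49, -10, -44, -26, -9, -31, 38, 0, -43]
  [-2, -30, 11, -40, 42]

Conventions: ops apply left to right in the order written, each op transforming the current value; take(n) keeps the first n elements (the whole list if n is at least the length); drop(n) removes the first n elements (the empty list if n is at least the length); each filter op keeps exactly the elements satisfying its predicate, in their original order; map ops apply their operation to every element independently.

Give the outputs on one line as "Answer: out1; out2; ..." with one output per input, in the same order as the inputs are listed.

[26, 26]; [0, 38]; [42]

Execution, op by op:
  [26, -20, -31, 26, -37] -> [-37, 26, -31, -20, 26] -> [26, -20, 26] -> [26, 26]
  [49, -10, -44, -26, -9, -31, 38, 0, -43] -> [-43, 0, 38, -31, -9, -26, -44, -10, 49] -> [0, 38, -26, -44, -10] -> [0, 38]
  [-2, -30, 11, -40, 42] -> [42, -40, 11, -30, -2] -> [42, -40, -30, -2] -> [42]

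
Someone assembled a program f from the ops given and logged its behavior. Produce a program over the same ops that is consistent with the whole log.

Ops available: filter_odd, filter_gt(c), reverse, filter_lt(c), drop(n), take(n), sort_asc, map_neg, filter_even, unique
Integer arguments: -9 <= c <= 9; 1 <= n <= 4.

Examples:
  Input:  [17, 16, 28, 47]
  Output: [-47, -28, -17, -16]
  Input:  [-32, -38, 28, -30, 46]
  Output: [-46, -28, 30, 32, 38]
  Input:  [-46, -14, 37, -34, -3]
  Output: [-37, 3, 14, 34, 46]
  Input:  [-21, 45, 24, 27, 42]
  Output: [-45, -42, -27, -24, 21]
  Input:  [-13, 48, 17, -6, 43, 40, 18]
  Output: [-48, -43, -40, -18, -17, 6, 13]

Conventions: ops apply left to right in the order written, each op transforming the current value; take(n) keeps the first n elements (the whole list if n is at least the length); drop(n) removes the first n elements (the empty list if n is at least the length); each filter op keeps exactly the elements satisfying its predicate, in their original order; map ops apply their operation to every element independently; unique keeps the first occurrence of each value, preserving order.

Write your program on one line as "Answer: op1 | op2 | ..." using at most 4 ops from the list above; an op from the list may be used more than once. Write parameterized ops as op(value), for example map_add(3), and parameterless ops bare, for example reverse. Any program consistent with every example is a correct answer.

sort_asc | map_neg | reverse

Check, running the answer program on each example:
  [17, 16, 28, 47] -> [16, 17, 28, 47] -> [-16, -17, -28, -47] -> [-47, -28, -17, -16]
  [-32, -38, 28, -30, 46] -> [-38, -32, -30, 28, 46] -> [38, 32, 30, -28, -46] -> [-46, -28, 30, 32, 38]
  [-46, -14, 37, -34, -3] -> [-46, -34, -14, -3, 37] -> [46, 34, 14, 3, -37] -> [-37, 3, 14, 34, 46]
  [-21, 45, 24, 27, 42] -> [-21, 24, 27, 42, 45] -> [21, -24, -27, -42, -45] -> [-45, -42, -27, -24, 21]
  [-13, 48, 17, -6, 43, 40, 18] -> [-13, -6, 17, 18, 40, 43, 48] -> [13, 6, -17, -18, -40, -43, -48] -> [-48, -43, -40, -18, -17, 6, 13]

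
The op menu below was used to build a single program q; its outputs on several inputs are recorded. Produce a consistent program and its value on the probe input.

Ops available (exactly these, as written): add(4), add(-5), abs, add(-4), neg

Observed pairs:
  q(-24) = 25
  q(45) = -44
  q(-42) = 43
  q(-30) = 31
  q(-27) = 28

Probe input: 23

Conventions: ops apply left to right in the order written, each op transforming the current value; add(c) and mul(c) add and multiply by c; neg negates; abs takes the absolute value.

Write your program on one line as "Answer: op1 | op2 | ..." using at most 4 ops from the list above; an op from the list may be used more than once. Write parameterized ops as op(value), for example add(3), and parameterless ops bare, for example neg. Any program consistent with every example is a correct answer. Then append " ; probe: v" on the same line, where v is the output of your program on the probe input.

add(4) | add(-5) | neg ; probe: -22

Check, running the answer program on each example:
  -24 -> -20 -> -25 -> 25
  45 -> 49 -> 44 -> -44
  -42 -> -38 -> -43 -> 43
  -30 -> -26 -> -31 -> 31
  -27 -> -23 -> -28 -> 28
  probe: 23 -> 27 -> 22 -> -22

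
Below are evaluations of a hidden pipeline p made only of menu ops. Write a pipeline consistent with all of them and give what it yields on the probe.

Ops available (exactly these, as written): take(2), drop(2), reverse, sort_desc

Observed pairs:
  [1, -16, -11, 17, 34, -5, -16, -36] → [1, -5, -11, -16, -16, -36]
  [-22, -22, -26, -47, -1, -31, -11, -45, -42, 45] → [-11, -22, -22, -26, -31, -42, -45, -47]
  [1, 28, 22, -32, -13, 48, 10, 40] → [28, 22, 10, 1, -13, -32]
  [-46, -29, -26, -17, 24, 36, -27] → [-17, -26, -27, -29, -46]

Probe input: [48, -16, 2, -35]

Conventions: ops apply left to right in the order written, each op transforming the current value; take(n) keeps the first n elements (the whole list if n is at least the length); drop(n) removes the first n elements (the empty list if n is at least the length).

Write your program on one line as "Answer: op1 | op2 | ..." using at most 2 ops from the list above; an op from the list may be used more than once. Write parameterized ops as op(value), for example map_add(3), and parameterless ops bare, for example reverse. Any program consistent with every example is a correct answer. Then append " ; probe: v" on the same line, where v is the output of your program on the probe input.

sort_desc | drop(2) ; probe: [-16, -35]

Check, running the answer program on each example:
  [1, -16, -11, 17, 34, -5, -16, -36] -> [34, 17, 1, -5, -11, -16, -16, -36] -> [1, -5, -11, -16, -16, -36]
  [-22, -22, -26, -47, -1, -31, -11, -45, -42, 45] -> [45, -1, -11, -22, -22, -26, -31, -42, -45, -47] -> [-11, -22, -22, -26, -31, -42, -45, -47]
  [1, 28, 22, -32, -13, 48, 10, 40] -> [48, 40, 28, 22, 10, 1, -13, -32] -> [28, 22, 10, 1, -13, -32]
  [-46, -29, -26, -17, 24, 36, -27] -> [36, 24, -17, -26, -27, -29, -46] -> [-17, -26, -27, -29, -46]
  probe: [48, -16, 2, -35] -> [48, 2, -16, -35] -> [-16, -35]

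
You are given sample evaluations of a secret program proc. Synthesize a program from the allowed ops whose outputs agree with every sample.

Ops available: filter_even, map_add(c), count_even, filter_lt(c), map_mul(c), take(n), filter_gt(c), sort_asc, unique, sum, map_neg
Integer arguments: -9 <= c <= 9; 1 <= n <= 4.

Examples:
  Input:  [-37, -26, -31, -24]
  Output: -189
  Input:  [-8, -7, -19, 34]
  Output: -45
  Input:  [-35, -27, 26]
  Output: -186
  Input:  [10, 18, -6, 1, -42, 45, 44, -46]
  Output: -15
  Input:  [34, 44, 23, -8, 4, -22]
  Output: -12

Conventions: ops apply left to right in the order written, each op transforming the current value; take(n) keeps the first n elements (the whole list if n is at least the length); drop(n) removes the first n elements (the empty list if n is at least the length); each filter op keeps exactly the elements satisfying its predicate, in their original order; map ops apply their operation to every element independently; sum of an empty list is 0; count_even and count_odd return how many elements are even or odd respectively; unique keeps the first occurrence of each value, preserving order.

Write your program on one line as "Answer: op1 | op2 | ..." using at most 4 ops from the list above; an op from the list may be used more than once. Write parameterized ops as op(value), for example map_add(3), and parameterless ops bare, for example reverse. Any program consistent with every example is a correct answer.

filter_lt(9) | take(2) | map_mul(3) | sum

Check, running the answer program on each example:
  [-37, -26, -31, -24] -> [-37, -26, -31, -24] -> [-37, -26] -> [-111, -78] -> -189
  [-8, -7, -19, 34] -> [-8, -7, -19] -> [-8, -7] -> [-24, -21] -> -45
  [-35, -27, 26] -> [-35, -27] -> [-35, -27] -> [-105, -81] -> -186
  [10, 18, -6, 1, -42, 45, 44, -46] -> [-6, 1, -42, -46] -> [-6, 1] -> [-18, 3] -> -15
  [34, 44, 23, -8, 4, -22] -> [-8, 4, -22] -> [-8, 4] -> [-24, 12] -> -12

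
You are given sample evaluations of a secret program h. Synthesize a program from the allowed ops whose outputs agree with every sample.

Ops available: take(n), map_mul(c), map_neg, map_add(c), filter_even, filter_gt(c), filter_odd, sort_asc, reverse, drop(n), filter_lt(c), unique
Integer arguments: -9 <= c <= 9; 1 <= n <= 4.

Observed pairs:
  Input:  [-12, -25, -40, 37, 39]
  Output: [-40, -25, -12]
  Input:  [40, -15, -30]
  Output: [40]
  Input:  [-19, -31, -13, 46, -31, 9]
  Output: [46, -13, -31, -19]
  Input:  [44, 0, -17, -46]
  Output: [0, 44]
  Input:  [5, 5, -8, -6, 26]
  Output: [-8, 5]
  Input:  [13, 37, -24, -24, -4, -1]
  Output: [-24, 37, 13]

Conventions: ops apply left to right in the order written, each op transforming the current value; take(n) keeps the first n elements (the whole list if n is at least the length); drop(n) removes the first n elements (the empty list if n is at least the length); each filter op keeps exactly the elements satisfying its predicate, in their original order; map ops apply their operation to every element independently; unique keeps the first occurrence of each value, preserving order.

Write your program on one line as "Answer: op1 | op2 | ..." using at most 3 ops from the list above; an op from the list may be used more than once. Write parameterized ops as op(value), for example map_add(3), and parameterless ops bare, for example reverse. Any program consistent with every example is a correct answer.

reverse | drop(2) | unique

Check, running the answer program on each example:
  [-12, -25, -40, 37, 39] -> [39, 37, -40, -25, -12] -> [-40, -25, -12] -> [-40, -25, -12]
  [40, -15, -30] -> [-30, -15, 40] -> [40] -> [40]
  [-19, -31, -13, 46, -31, 9] -> [9, -31, 46, -13, -31, -19] -> [46, -13, -31, -19] -> [46, -13, -31, -19]
  [44, 0, -17, -46] -> [-46, -17, 0, 44] -> [0, 44] -> [0, 44]
  [5, 5, -8, -6, 26] -> [26, -6, -8, 5, 5] -> [-8, 5, 5] -> [-8, 5]
  [13, 37, -24, -24, -4, -1] -> [-1, -4, -24, -24, 37, 13] -> [-24, -24, 37, 13] -> [-24, 37, 13]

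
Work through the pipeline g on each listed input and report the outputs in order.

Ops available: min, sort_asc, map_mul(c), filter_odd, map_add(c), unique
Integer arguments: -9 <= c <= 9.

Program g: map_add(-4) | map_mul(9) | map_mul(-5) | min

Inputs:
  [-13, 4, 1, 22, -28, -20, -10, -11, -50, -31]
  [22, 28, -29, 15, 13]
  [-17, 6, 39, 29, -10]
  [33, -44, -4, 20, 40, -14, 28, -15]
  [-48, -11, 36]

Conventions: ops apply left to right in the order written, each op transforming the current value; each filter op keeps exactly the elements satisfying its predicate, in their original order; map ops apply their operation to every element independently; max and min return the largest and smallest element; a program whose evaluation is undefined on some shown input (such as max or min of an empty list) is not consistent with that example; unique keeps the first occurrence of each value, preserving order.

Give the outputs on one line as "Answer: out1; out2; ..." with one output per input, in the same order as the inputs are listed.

-810; -1080; -1575; -1620; -1440

Execution, op by op:
  [-13, 4, 1, 22, -28, -20, -10, -11, -50, -31] -> [-17, 0, -3, 18, -32, -24, -14, -15, -54, -35] -> [-153, 0, -27, 162, -288, -216, -126, -135, -486, -315] -> [765, 0, 135, -810, 1440, 1080, 630, 675, 2430, 1575] -> -810
  [22, 28, -29, 15, 13] -> [18, 24, -33, 11, 9] -> [162, 216, -297, 99, 81] -> [-810, -1080, 1485, -495, -405] -> -1080
  [-17, 6, 39, 29, -10] -> [-21, 2, 35, 25, -14] -> [-189, 18, 315, 225, -126] -> [945, -90, -1575, -1125, 630] -> -1575
  [33, -44, -4, 20, 40, -14, 28, -15] -> [29, -48, -8, 16, 36, -18, 24, -19] -> [261, -432, -72, 144, 324, -162, 216, -171] -> [-1305, 2160, 360, -720, -1620, 810, -1080, 855] -> -1620
  [-48, -11, 36] -> [-52, -15, 32] -> [-468, -135, 288] -> [2340, 675, -1440] -> -1440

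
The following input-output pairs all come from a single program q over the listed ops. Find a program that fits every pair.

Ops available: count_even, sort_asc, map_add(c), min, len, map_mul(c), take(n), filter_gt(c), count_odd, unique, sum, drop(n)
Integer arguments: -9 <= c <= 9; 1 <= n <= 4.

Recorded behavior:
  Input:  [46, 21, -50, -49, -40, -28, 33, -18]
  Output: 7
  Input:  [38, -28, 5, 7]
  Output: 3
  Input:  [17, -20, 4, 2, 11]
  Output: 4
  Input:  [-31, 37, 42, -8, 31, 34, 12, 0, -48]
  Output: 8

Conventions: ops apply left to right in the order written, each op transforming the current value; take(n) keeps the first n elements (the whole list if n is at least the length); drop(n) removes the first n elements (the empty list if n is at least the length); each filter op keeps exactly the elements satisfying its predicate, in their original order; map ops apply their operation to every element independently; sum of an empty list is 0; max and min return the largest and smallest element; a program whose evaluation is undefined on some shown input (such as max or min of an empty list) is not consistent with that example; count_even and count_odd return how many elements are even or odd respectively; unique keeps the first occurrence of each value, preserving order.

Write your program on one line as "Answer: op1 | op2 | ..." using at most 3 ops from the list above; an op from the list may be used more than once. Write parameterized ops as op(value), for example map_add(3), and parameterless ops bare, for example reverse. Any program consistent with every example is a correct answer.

drop(1) | len

Check, running the answer program on each example:
  [46, 21, -50, -49, -40, -28, 33, -18] -> [21, -50, -49, -40, -28, 33, -18] -> 7
  [38, -28, 5, 7] -> [-28, 5, 7] -> 3
  [17, -20, 4, 2, 11] -> [-20, 4, 2, 11] -> 4
  [-31, 37, 42, -8, 31, 34, 12, 0, -48] -> [37, 42, -8, 31, 34, 12, 0, -48] -> 8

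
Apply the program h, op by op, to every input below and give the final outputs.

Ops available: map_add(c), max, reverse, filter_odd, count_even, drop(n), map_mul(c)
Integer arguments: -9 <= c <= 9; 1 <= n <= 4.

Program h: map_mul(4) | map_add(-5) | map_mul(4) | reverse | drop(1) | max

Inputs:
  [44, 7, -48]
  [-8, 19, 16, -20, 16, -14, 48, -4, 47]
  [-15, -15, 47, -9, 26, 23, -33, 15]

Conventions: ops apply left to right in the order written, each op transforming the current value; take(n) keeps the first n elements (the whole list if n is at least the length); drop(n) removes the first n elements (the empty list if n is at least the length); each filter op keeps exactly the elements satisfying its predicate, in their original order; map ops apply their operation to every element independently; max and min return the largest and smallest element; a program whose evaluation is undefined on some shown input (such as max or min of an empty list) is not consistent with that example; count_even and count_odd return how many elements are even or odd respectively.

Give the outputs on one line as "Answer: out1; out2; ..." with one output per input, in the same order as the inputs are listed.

684; 748; 732

Execution, op by op:
  [44, 7, -48] -> [176, 28, -192] -> [171, 23, -197] -> [684, 92, -788] -> [-788, 92, 684] -> [92, 684] -> 684
  [-8, 19, 16, -20, 16, -14, 48, -4, 47] -> [-32, 76, 64, -80, 64, -56, 192, -16, 188] -> [-37, 71, 59, -85, 59, -61, 187, -21, 183] -> [-148, 284, 236, -340, 236, -244, 748, -84, 732] -> [732, -84, 748, -244, 236, -340, 236, 284, -148] -> [-84, 748, -244, 236, -340, 236, 284, -148] -> 748
  [-15, -15, 47, -9, 26, 23, -33, 15] -> [-60, -60, 188, -36, 104, 92, -132, 60] -> [-65, -65, 183, -41, 99, 87, -137, 55] -> [-260, -260, 732, -164, 396, 348, -548, 220] -> [220, -548, 348, 396, -164, 732, -260, -260] -> [-548, 348, 396, -164, 732, -260, -260] -> 732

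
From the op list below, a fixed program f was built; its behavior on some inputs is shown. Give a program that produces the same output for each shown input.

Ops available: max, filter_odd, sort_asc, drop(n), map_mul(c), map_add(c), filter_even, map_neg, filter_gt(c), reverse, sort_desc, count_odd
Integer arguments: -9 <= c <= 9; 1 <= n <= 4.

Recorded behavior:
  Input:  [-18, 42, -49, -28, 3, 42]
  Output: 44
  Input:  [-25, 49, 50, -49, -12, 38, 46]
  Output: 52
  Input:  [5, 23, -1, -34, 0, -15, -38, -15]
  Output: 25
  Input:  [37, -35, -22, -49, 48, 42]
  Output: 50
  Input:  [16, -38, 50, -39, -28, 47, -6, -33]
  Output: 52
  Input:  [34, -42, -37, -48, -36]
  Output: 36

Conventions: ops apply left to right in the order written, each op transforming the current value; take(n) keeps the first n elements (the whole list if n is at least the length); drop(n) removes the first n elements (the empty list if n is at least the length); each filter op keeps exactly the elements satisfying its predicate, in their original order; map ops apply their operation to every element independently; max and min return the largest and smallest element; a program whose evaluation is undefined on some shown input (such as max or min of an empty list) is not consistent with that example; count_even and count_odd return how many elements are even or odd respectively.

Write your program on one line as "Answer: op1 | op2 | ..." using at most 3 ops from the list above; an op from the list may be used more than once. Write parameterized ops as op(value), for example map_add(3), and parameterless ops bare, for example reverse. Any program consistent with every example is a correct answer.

filter_gt(7) | map_add(2) | max

Check, running the answer program on each example:
  [-18, 42, -49, -28, 3, 42] -> [42, 42] -> [44, 44] -> 44
  [-25, 49, 50, -49, -12, 38, 46] -> [49, 50, 38, 46] -> [51, 52, 40, 48] -> 52
  [5, 23, -1, -34, 0, -15, -38, -15] -> [23] -> [25] -> 25
  [37, -35, -22, -49, 48, 42] -> [37, 48, 42] -> [39, 50, 44] -> 50
  [16, -38, 50, -39, -28, 47, -6, -33] -> [16, 50, 47] -> [18, 52, 49] -> 52
  [34, -42, -37, -48, -36] -> [34] -> [36] -> 36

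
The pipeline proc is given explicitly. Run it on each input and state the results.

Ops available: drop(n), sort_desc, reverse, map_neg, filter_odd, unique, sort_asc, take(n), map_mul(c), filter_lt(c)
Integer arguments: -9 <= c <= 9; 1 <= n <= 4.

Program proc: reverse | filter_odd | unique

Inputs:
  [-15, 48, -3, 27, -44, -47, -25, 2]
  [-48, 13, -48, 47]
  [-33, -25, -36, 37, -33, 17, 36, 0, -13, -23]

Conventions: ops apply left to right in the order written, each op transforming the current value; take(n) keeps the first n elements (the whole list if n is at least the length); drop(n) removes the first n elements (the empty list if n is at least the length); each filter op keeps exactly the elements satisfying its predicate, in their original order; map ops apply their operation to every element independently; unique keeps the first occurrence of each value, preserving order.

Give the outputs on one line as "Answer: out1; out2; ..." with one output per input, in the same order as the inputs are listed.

[-25, -47, 27, -3, -15]; [47, 13]; [-23, -13, 17, -33, 37, -25]

Execution, op by op:
  [-15, 48, -3, 27, -44, -47, -25, 2] -> [2, -25, -47, -44, 27, -3, 48, -15] -> [-25, -47, 27, -3, -15] -> [-25, -47, 27, -3, -15]
  [-48, 13, -48, 47] -> [47, -48, 13, -48] -> [47, 13] -> [47, 13]
  [-33, -25, -36, 37, -33, 17, 36, 0, -13, -23] -> [-23, -13, 0, 36, 17, -33, 37, -36, -25, -33] -> [-23, -13, 17, -33, 37, -25, -33] -> [-23, -13, 17, -33, 37, -25]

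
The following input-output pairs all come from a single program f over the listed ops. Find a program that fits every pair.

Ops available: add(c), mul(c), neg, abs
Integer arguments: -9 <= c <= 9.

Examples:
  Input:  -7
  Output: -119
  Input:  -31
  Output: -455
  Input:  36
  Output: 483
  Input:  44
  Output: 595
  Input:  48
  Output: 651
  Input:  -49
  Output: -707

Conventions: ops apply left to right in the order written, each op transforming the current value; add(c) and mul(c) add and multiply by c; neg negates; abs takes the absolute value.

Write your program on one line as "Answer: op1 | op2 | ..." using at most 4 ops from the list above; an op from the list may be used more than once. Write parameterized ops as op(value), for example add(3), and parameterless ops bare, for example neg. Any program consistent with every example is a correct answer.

mul(2) | add(-3) | mul(7)

Check, running the answer program on each example:
  -7 -> -14 -> -17 -> -119
  -31 -> -62 -> -65 -> -455
  36 -> 72 -> 69 -> 483
  44 -> 88 -> 85 -> 595
  48 -> 96 -> 93 -> 651
  -49 -> -98 -> -101 -> -707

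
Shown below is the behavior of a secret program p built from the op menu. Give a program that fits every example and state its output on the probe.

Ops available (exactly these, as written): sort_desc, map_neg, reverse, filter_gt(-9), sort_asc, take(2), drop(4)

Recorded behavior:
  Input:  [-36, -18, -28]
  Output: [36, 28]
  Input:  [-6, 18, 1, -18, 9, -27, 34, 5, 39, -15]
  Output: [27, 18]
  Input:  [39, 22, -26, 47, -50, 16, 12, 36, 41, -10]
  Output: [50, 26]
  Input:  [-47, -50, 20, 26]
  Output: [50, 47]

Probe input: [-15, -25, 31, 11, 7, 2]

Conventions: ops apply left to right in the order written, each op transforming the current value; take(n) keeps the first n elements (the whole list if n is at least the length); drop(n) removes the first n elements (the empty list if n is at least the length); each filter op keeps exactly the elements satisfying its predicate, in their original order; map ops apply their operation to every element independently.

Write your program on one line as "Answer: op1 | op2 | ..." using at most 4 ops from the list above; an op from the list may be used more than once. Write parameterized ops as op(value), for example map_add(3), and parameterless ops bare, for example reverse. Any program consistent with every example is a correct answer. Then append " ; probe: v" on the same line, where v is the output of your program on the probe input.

map_neg | sort_desc | take(2) ; probe: [25, 15]

Check, running the answer program on each example:
  [-36, -18, -28] -> [36, 18, 28] -> [36, 28, 18] -> [36, 28]
  [-6, 18, 1, -18, 9, -27, 34, 5, 39, -15] -> [6, -18, -1, 18, -9, 27, -34, -5, -39, 15] -> [27, 18, 15, 6, -1, -5, -9, -18, -34, -39] -> [27, 18]
  [39, 22, -26, 47, -50, 16, 12, 36, 41, -10] -> [-39, -22, 26, -47, 50, -16, -12, -36, -41, 10] -> [50, 26, 10, -12, -16, -22, -36, -39, -41, -47] -> [50, 26]
  [-47, -50, 20, 26] -> [47, 50, -20, -26] -> [50, 47, -20, -26] -> [50, 47]
  probe: [-15, -25, 31, 11, 7, 2] -> [15, 25, -31, -11, -7, -2] -> [25, 15, -2, -7, -11, -31] -> [25, 15]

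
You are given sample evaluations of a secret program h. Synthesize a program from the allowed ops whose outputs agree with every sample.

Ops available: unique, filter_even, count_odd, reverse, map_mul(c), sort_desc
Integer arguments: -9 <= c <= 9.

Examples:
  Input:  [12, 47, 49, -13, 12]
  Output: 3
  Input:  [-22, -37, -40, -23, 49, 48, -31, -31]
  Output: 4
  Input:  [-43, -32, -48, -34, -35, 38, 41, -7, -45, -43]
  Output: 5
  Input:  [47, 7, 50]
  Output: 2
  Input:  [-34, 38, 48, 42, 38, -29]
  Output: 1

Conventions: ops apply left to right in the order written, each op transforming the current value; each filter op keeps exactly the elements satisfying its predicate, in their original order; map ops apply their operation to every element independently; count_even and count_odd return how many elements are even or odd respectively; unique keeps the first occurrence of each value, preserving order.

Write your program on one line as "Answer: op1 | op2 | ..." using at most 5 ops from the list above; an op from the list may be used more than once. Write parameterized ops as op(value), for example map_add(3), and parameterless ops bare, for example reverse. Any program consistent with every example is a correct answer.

map_mul(-3) | unique | map_mul(-9) | sort_desc | count_odd

Check, running the answer program on each example:
  [12, 47, 49, -13, 12] -> [-36, -141, -147, 39, -36] -> [-36, -141, -147, 39] -> [324, 1269, 1323, -351] -> [1323, 1269, 324, -351] -> 3
  [-22, -37, -40, -23, 49, 48, -31, -31] -> [66, 111, 120, 69, -147, -144, 93, 93] -> [66, 111, 120, 69, -147, -144, 93] -> [-594, -999, -1080, -621, 1323, 1296, -837] -> [1323, 1296, -594, -621, -837, -999, -1080] -> 4
  [-43, -32, -48, -34, -35, 38, 41, -7, -45, -43] -> [129, 96, 144, 102, 105, -114, -123, 21, 135, 129] -> [129, 96, 144, 102, 105, -114, -123, 21, 135] -> [-1161, -864, -1296, -918, -945, 1026, 1107, -189, -1215] -> [1107, 1026, -189, -864, -918, -945, -1161, -1215, -1296] -> 5
  [47, 7, 50] -> [-141, -21, -150] -> [-141, -21, -150] -> [1269, 189, 1350] -> [1350, 1269, 189] -> 2
  [-34, 38, 48, 42, 38, -29] -> [102, -114, -144, -126, -114, 87] -> [102, -114, -144, -126, 87] -> [-918, 1026, 1296, 1134, -783] -> [1296, 1134, 1026, -783, -918] -> 1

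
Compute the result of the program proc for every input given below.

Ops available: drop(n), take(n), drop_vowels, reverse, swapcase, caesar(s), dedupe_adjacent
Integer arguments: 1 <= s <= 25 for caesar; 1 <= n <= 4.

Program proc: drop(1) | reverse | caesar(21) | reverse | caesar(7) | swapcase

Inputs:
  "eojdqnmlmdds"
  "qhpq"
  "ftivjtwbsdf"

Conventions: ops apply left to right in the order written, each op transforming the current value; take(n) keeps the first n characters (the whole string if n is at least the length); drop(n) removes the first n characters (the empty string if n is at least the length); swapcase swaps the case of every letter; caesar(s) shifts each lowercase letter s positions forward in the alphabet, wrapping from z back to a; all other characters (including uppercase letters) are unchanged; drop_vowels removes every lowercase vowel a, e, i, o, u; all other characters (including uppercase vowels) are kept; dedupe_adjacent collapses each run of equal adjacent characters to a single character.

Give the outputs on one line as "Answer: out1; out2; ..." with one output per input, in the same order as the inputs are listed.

"QLFSPONOFFU"; "JRS"; "VKXLVYDUFH"

Execution, op by op:
  "eojdqnmlmdds" -> "ojdqnmlmdds" -> "sddmlmnqdjo" -> "nyyhghilyej" -> "jeylihghyyn" -> "qlfsponoffu" -> "QLFSPONOFFU"
  "qhpq" -> "hpq" -> "qph" -> "lkc" -> "ckl" -> "jrs" -> "JRS"
  "ftivjtwbsdf" -> "tivjtwbsdf" -> "fdsbwtjvit" -> "aynwroeqdo" -> "odqeorwnya" -> "vkxlvydufh" -> "VKXLVYDUFH"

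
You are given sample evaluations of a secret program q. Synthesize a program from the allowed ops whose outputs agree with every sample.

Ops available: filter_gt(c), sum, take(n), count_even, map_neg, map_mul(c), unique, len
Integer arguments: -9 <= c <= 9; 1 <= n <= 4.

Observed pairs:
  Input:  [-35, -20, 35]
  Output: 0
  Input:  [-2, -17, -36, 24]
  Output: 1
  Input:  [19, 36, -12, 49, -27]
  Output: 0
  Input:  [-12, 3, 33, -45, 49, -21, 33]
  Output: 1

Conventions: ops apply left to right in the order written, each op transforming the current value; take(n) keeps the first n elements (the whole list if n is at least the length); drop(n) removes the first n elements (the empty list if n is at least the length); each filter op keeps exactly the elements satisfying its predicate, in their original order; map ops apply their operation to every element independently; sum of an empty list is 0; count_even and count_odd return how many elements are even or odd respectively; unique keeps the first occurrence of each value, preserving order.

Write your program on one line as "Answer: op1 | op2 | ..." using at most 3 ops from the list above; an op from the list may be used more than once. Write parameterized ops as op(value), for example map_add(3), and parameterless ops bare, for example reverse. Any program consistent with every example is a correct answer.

unique | take(1) | count_even

Check, running the answer program on each example:
  [-35, -20, 35] -> [-35, -20, 35] -> [-35] -> 0
  [-2, -17, -36, 24] -> [-2, -17, -36, 24] -> [-2] -> 1
  [19, 36, -12, 49, -27] -> [19, 36, -12, 49, -27] -> [19] -> 0
  [-12, 3, 33, -45, 49, -21, 33] -> [-12, 3, 33, -45, 49, -21] -> [-12] -> 1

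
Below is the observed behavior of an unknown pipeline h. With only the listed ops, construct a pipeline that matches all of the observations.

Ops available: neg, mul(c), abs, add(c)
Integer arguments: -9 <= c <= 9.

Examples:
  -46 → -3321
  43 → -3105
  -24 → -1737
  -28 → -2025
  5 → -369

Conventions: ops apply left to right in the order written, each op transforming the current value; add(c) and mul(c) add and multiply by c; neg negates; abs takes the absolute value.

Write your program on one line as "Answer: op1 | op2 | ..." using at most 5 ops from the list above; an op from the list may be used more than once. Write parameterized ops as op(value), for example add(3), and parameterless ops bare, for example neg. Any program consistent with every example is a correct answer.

mul(8) | neg | abs | add(1) | mul(-9)

Check, running the answer program on each example:
  -46 -> -368 -> 368 -> 368 -> 369 -> -3321
  43 -> 344 -> -344 -> 344 -> 345 -> -3105
  -24 -> -192 -> 192 -> 192 -> 193 -> -1737
  -28 -> -224 -> 224 -> 224 -> 225 -> -2025
  5 -> 40 -> -40 -> 40 -> 41 -> -369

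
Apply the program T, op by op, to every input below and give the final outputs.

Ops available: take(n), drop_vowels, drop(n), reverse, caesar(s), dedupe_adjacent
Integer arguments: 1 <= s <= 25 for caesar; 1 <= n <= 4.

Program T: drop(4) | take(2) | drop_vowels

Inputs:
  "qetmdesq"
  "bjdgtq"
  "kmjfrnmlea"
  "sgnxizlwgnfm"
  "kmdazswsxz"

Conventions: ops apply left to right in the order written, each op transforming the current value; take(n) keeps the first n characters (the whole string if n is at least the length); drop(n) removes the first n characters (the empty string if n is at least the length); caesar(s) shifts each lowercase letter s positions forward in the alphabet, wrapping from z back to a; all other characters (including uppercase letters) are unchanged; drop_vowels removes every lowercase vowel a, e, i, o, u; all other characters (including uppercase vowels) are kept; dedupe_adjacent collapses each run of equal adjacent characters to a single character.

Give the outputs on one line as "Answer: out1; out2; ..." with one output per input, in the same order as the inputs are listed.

Execution, op by op:
  "qetmdesq" -> "desq" -> "de" -> "d"
  "bjdgtq" -> "tq" -> "tq" -> "tq"
  "kmjfrnmlea" -> "rnmlea" -> "rn" -> "rn"
  "sgnxizlwgnfm" -> "izlwgnfm" -> "iz" -> "z"
  "kmdazswsxz" -> "zswsxz" -> "zs" -> "zs"

"d"; "tq"; "rn"; "z"; "zs"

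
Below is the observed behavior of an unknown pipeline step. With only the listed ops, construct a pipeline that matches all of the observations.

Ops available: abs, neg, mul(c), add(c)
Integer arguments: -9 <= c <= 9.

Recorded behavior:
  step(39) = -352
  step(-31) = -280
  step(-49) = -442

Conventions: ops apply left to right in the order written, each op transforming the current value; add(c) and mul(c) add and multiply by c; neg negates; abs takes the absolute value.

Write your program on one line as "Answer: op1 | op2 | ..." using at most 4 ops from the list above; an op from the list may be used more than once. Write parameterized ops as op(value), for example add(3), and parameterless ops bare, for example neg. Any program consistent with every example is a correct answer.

abs | mul(-9) | add(-8) | add(7)

Check, running the answer program on each example:
  39 -> 39 -> -351 -> -359 -> -352
  -31 -> 31 -> -279 -> -287 -> -280
  -49 -> 49 -> -441 -> -449 -> -442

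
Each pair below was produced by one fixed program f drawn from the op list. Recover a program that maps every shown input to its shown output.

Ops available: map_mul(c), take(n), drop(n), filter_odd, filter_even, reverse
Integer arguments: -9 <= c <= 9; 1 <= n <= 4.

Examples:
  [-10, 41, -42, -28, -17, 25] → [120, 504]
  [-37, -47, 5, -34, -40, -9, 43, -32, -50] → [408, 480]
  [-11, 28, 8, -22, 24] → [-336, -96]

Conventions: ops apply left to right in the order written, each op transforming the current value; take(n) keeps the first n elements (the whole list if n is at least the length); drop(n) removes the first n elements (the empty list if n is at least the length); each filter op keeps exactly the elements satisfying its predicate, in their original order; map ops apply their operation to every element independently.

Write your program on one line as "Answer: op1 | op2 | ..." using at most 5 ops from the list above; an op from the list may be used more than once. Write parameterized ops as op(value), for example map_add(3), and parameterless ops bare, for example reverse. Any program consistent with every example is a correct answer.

filter_even | take(2) | map_mul(-4) | map_mul(-1) | map_mul(-3)

Check, running the answer program on each example:
  [-10, 41, -42, -28, -17, 25] -> [-10, -42, -28] -> [-10, -42] -> [40, 168] -> [-40, -168] -> [120, 504]
  [-37, -47, 5, -34, -40, -9, 43, -32, -50] -> [-34, -40, -32, -50] -> [-34, -40] -> [136, 160] -> [-136, -160] -> [408, 480]
  [-11, 28, 8, -22, 24] -> [28, 8, -22, 24] -> [28, 8] -> [-112, -32] -> [112, 32] -> [-336, -96]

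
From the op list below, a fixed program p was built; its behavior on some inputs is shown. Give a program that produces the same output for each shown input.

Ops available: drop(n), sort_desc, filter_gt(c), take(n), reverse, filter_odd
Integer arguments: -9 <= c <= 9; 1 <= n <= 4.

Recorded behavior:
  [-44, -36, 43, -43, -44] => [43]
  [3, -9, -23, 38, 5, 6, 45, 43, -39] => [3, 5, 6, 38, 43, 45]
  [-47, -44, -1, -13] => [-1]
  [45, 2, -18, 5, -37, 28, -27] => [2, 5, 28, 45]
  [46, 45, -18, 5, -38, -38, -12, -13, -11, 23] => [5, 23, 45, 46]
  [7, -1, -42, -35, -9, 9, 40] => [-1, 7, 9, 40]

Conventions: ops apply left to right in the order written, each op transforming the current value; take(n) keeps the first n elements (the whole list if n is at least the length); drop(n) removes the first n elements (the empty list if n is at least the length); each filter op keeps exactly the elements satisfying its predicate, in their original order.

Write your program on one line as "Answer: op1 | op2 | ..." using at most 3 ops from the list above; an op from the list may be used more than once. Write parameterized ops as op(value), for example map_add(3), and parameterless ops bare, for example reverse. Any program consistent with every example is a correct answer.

sort_desc | filter_gt(-4) | reverse

Check, running the answer program on each example:
  [-44, -36, 43, -43, -44] -> [43, -36, -43, -44, -44] -> [43] -> [43]
  [3, -9, -23, 38, 5, 6, 45, 43, -39] -> [45, 43, 38, 6, 5, 3, -9, -23, -39] -> [45, 43, 38, 6, 5, 3] -> [3, 5, 6, 38, 43, 45]
  [-47, -44, -1, -13] -> [-1, -13, -44, -47] -> [-1] -> [-1]
  [45, 2, -18, 5, -37, 28, -27] -> [45, 28, 5, 2, -18, -27, -37] -> [45, 28, 5, 2] -> [2, 5, 28, 45]
  [46, 45, -18, 5, -38, -38, -12, -13, -11, 23] -> [46, 45, 23, 5, -11, -12, -13, -18, -38, -38] -> [46, 45, 23, 5] -> [5, 23, 45, 46]
  [7, -1, -42, -35, -9, 9, 40] -> [40, 9, 7, -1, -9, -35, -42] -> [40, 9, 7, -1] -> [-1, 7, 9, 40]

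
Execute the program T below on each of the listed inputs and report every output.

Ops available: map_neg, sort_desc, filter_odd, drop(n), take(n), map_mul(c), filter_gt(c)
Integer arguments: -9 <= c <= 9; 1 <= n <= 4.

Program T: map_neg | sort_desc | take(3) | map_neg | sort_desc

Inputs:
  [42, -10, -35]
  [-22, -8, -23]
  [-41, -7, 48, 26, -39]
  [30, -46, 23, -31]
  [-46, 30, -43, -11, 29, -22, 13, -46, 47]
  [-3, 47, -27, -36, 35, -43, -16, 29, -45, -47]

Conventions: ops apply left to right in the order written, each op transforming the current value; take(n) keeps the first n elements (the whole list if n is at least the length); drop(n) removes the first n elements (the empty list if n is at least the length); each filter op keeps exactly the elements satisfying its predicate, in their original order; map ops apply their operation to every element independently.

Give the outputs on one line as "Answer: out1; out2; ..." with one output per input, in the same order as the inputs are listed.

[42, -10, -35]; [-8, -22, -23]; [-7, -39, -41]; [23, -31, -46]; [-43, -46, -46]; [-43, -45, -47]

Execution, op by op:
  [42, -10, -35] -> [-42, 10, 35] -> [35, 10, -42] -> [35, 10, -42] -> [-35, -10, 42] -> [42, -10, -35]
  [-22, -8, -23] -> [22, 8, 23] -> [23, 22, 8] -> [23, 22, 8] -> [-23, -22, -8] -> [-8, -22, -23]
  [-41, -7, 48, 26, -39] -> [41, 7, -48, -26, 39] -> [41, 39, 7, -26, -48] -> [41, 39, 7] -> [-41, -39, -7] -> [-7, -39, -41]
  [30, -46, 23, -31] -> [-30, 46, -23, 31] -> [46, 31, -23, -30] -> [46, 31, -23] -> [-46, -31, 23] -> [23, -31, -46]
  [-46, 30, -43, -11, 29, -22, 13, -46, 47] -> [46, -30, 43, 11, -29, 22, -13, 46, -47] -> [46, 46, 43, 22, 11, -13, -29, -30, -47] -> [46, 46, 43] -> [-46, -46, -43] -> [-43, -46, -46]
  [-3, 47, -27, -36, 35, -43, -16, 29, -45, -47] -> [3, -47, 27, 36, -35, 43, 16, -29, 45, 47] -> [47, 45, 43, 36, 27, 16, 3, -29, -35, -47] -> [47, 45, 43] -> [-47, -45, -43] -> [-43, -45, -47]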